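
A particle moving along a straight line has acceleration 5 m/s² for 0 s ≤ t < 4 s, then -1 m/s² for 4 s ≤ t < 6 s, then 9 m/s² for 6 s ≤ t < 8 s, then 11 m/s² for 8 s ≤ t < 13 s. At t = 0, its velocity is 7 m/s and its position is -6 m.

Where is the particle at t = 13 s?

On each constant-a segment, Δv = aΔt and Δx = v₀Δt + ½aΔt²; chain segment to segment.
0–4 s: v starts 7 m/s; Δx = 7·4 + ½·5·4² = 68 m; v ends 27 m/s.
4–6 s: v starts 27 m/s; Δx = 27·2 + ½·-1·2² = 52 m; v ends 25 m/s.
6–8 s: v starts 25 m/s; Δx = 25·2 + ½·9·2² = 68 m; v ends 43 m/s.
8–13 s: v starts 43 m/s; Δx = 43·5 + ½·11·5² = 352.5 m; v ends 98 m/s.
x(13) = -6 + Σ Δx = 534.5 m.

534.5 m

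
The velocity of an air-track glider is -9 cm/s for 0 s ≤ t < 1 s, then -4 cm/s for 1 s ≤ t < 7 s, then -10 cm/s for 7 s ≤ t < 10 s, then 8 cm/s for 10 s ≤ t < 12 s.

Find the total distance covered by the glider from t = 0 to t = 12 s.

Total distance travelled is ∫|v| dt — sum the magnitudes of each area piece.
0–1 s: |-9| × 1 = 9 cm
1–7 s: |-4| × 6 = 24 cm
7–10 s: |-10| × 3 = 30 cm
10–12 s: |8| × 2 = 16 cm
Total distance = 79 cm

79 cm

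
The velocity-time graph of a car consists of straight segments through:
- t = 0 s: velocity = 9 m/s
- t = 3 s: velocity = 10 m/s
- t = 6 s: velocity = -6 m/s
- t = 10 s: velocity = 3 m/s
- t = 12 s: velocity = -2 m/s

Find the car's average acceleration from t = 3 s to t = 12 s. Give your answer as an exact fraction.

-4/3 m/s²

Average acceleration = Δv/Δt = (-2 − 10)/(12 − 3) = -4/3 m/s².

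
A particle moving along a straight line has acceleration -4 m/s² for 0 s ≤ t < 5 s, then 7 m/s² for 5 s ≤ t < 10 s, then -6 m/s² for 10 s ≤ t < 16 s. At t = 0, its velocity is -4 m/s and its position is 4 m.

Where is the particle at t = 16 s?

-140.5 m

On each constant-a segment, Δv = aΔt and Δx = v₀Δt + ½aΔt²; chain segment to segment.
0–5 s: v starts -4 m/s; Δx = -4·5 + ½·-4·5² = -70 m; v ends -24 m/s.
5–10 s: v starts -24 m/s; Δx = -24·5 + ½·7·5² = -32.5 m; v ends 11 m/s.
10–16 s: v starts 11 m/s; Δx = 11·6 + ½·-6·6² = -42 m; v ends -25 m/s.
x(16) = 4 + Σ Δx = -140.5 m.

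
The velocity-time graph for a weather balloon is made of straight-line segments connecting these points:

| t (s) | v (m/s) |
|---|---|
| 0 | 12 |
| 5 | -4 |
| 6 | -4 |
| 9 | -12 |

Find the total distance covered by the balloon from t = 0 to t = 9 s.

Total distance travelled is ∫|v| dt — sum the magnitudes of each area piece.
0–5 s: v = 0 at t = 3.75 s; triangle areas 22.5 + 2.5 = 25 m
5–6 s: |-4| × 1 = 4 m
6–9 s: |½(-4 + -12)(3)| = 24 m
Total distance = 53 m

53 m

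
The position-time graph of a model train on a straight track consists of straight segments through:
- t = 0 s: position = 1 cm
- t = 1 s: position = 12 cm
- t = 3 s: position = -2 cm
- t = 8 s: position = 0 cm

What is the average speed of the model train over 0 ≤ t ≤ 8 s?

Average speed = (total path length)/(elapsed time); on a piecewise-linear x-t graph the path length is Σ|Δx|.
0–1 s: |Δx| = |12 − 1| = 11 cm
1–3 s: |Δx| = |-2 − 12| = 14 cm
3–8 s: |Δx| = |0 − -2| = 2 cm
Total path = 27 cm; average speed = 27/8 = 3.375 cm/s.

3.375 cm/s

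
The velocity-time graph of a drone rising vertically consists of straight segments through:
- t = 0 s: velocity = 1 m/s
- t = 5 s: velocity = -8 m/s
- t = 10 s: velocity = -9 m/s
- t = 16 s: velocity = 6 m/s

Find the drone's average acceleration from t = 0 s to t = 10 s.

-1 m/s²

Average acceleration = Δv/Δt = (-9 − 1)/(10 − 0) = -1 m/s².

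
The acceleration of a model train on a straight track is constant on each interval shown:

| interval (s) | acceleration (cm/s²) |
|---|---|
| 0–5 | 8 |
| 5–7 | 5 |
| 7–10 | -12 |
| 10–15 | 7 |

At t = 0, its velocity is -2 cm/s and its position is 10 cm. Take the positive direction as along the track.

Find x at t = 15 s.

On each constant-a segment, Δv = aΔt and Δx = v₀Δt + ½aΔt²; chain segment to segment.
0–5 s: v starts -2 cm/s; Δx = -2·5 + ½·8·5² = 90 cm; v ends 38 cm/s.
5–7 s: v starts 38 cm/s; Δx = 38·2 + ½·5·2² = 86 cm; v ends 48 cm/s.
7–10 s: v starts 48 cm/s; Δx = 48·3 + ½·-12·3² = 90 cm; v ends 12 cm/s.
10–15 s: v starts 12 cm/s; Δx = 12·5 + ½·7·5² = 147.5 cm; v ends 47 cm/s.
x(15) = 10 + Σ Δx = 423.5 cm.

423.5 cm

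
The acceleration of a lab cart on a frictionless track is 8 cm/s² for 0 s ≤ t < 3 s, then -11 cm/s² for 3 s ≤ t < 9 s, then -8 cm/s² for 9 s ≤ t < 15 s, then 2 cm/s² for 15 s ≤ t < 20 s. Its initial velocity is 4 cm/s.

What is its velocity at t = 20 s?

-76 cm/s

Δv equals the area under the a-t graph; then v = v₀ + Δv.
0–3 s: 8 × 3 = 24 cm/s
3–9 s: -11 × 6 = -66 cm/s
9–15 s: -8 × 6 = -48 cm/s
15–20 s: 2 × 5 = 10 cm/s
Δv = -80 cm/s, so v(20) = 4 + (-80) = -76 cm/s.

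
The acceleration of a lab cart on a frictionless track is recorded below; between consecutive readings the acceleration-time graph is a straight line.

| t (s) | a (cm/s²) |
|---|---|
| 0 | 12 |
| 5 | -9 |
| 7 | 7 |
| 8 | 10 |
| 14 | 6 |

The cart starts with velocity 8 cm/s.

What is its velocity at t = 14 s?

70 cm/s

Δv equals the area under the a-t graph; then v = v₀ + Δv.
0–5 s: ½(12 + -9)(5) = 7.5 cm/s
5–7 s: ½(-9 + 7)(2) = -2 cm/s
7–8 s: ½(7 + 10)(1) = 8.5 cm/s
8–14 s: ½(10 + 6)(6) = 48 cm/s
Δv = 62 cm/s, so v(14) = 8 + (62) = 70 cm/s.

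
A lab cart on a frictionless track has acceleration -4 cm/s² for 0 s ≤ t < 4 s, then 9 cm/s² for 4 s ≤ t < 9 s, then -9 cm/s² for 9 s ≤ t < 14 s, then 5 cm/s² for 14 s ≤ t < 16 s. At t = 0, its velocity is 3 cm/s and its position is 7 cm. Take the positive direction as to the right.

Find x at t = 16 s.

On each constant-a segment, Δv = aΔt and Δx = v₀Δt + ½aΔt²; chain segment to segment.
0–4 s: v starts 3 cm/s; Δx = 3·4 + ½·-4·4² = -20 cm; v ends -13 cm/s.
4–9 s: v starts -13 cm/s; Δx = -13·5 + ½·9·5² = 47.5 cm; v ends 32 cm/s.
9–14 s: v starts 32 cm/s; Δx = 32·5 + ½·-9·5² = 47.5 cm; v ends -13 cm/s.
14–16 s: v starts -13 cm/s; Δx = -13·2 + ½·5·2² = -16 cm; v ends -3 cm/s.
x(16) = 7 + Σ Δx = 66 cm.

66 cm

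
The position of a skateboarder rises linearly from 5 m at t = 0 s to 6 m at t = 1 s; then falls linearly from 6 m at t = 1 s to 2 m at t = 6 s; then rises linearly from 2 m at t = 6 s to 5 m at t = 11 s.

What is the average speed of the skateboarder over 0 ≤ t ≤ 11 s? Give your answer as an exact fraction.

Average speed = (total path length)/(elapsed time); on a piecewise-linear x-t graph the path length is Σ|Δx|.
0–1 s: |Δx| = |6 − 5| = 1 m
1–6 s: |Δx| = |2 − 6| = 4 m
6–11 s: |Δx| = |5 − 2| = 3 m
Total path = 8 m; average speed = 8/11 = 8/11 m/s.

8/11 m/s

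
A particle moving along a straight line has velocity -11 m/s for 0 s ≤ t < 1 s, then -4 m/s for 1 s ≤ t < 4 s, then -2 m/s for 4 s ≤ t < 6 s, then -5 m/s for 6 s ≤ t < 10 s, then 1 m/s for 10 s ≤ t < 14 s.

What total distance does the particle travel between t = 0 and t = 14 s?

Total distance travelled is ∫|v| dt — sum the magnitudes of each area piece.
0–1 s: |-11| × 1 = 11 m
1–4 s: |-4| × 3 = 12 m
4–6 s: |-2| × 2 = 4 m
6–10 s: |-5| × 4 = 20 m
10–14 s: |1| × 4 = 4 m
Total distance = 51 m

51 m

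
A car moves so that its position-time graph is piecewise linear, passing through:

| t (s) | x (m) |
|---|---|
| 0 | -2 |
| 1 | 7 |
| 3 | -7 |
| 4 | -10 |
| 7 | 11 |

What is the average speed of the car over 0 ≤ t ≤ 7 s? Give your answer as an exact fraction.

47/7 m/s

Average speed = (total path length)/(elapsed time); on a piecewise-linear x-t graph the path length is Σ|Δx|.
0–1 s: |Δx| = |7 − -2| = 9 m
1–3 s: |Δx| = |-7 − 7| = 14 m
3–4 s: |Δx| = |-10 − -7| = 3 m
4–7 s: |Δx| = |11 − -10| = 21 m
Total path = 47 m; average speed = 47/7 = 47/7 m/s.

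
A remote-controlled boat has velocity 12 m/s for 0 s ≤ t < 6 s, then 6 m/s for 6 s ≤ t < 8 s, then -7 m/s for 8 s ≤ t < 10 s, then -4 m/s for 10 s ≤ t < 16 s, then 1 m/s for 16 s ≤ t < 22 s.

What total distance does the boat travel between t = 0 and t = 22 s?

128 m

Total distance travelled is ∫|v| dt — sum the magnitudes of each area piece.
0–6 s: |12| × 6 = 72 m
6–8 s: |6| × 2 = 12 m
8–10 s: |-7| × 2 = 14 m
10–16 s: |-4| × 6 = 24 m
16–22 s: |1| × 6 = 6 m
Total distance = 128 m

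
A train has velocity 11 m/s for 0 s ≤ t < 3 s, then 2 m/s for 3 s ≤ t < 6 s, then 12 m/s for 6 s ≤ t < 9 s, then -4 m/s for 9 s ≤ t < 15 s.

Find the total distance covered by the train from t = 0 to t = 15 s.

Distance (not displacement) is the total path length: add the absolute areas under v-t.
0–3 s: |11| × 3 = 33 m
3–6 s: |2| × 3 = 6 m
6–9 s: |12| × 3 = 36 m
9–15 s: |-4| × 6 = 24 m
Total distance = 99 m

99 m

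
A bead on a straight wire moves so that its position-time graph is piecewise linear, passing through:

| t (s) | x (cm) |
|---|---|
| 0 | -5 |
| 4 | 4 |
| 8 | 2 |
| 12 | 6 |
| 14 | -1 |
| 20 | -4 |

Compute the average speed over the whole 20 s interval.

Average speed = (total path length)/(elapsed time); on a piecewise-linear x-t graph the path length is Σ|Δx|.
0–4 s: |Δx| = |4 − -5| = 9 cm
4–8 s: |Δx| = |2 − 4| = 2 cm
8–12 s: |Δx| = |6 − 2| = 4 cm
12–14 s: |Δx| = |-1 − 6| = 7 cm
14–20 s: |Δx| = |-4 − -1| = 3 cm
Total path = 25 cm; average speed = 25/20 = 1.25 cm/s.

1.25 cm/s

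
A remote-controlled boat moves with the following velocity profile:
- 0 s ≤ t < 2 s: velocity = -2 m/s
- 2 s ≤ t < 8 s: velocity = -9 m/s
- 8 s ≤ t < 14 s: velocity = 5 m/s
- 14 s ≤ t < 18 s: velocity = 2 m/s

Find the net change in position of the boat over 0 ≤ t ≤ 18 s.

Net displacement equals the area under the velocity-time graph (areas below the axis count negative).
0–2 s: -2 × 2 = -4 m
2–8 s: -9 × 6 = -54 m
8–14 s: 5 × 6 = 30 m
14–18 s: 2 × 4 = 8 m
Net displacement = -20 m

-20 m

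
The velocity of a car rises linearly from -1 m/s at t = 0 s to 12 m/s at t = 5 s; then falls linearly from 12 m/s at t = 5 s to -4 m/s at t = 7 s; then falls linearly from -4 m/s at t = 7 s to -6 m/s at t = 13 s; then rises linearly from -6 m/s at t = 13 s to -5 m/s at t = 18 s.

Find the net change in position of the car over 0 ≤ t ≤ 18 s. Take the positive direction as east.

-22 m

Net displacement equals the area under the velocity-time graph (areas below the axis count negative).
0–5 s: ½(-1 + 12)(5) = 27.5 m
5–7 s: ½(12 + -4)(2) = 8 m
7–13 s: ½(-4 + -6)(6) = -30 m
13–18 s: ½(-6 + -5)(5) = -27.5 m
Net displacement = -22 m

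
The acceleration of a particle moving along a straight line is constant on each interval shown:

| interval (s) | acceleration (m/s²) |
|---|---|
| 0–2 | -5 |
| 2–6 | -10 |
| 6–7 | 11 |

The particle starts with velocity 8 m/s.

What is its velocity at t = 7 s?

Δv equals the area under the a-t graph; then v = v₀ + Δv.
0–2 s: -5 × 2 = -10 m/s
2–6 s: -10 × 4 = -40 m/s
6–7 s: 11 × 1 = 11 m/s
Δv = -39 m/s, so v(7) = 8 + (-39) = -31 m/s.

-31 m/s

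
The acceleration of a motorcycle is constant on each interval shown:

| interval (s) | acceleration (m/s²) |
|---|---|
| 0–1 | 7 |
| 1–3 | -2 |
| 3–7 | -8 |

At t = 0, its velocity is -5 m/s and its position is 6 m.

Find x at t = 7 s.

-67.5 m

On each constant-a segment, Δv = aΔt and Δx = v₀Δt + ½aΔt²; chain segment to segment.
0–1 s: v starts -5 m/s; Δx = -5·1 + ½·7·1² = -1.5 m; v ends 2 m/s.
1–3 s: v starts 2 m/s; Δx = 2·2 + ½·-2·2² = 0 m; v ends -2 m/s.
3–7 s: v starts -2 m/s; Δx = -2·4 + ½·-8·4² = -72 m; v ends -34 m/s.
x(7) = 6 + Σ Δx = -67.5 m.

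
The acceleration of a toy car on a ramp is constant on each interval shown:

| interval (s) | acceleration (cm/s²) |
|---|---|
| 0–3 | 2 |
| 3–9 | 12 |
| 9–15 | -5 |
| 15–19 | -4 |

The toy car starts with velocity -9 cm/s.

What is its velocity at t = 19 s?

23 cm/s

Δv equals the area under the a-t graph; then v = v₀ + Δv.
0–3 s: 2 × 3 = 6 cm/s
3–9 s: 12 × 6 = 72 cm/s
9–15 s: -5 × 6 = -30 cm/s
15–19 s: -4 × 4 = -16 cm/s
Δv = 32 cm/s, so v(19) = -9 + (32) = 23 cm/s.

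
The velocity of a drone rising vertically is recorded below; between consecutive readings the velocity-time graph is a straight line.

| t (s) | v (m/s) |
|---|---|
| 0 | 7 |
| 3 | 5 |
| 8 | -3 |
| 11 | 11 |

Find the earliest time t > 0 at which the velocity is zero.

v changes sign on 3–8 s (from 5 to -3); the graph is linear there, so v = 0 at t = 3 + (-5)·(8 − 3)/(-3 − 5) = 6.125 s.

t = 6.125 s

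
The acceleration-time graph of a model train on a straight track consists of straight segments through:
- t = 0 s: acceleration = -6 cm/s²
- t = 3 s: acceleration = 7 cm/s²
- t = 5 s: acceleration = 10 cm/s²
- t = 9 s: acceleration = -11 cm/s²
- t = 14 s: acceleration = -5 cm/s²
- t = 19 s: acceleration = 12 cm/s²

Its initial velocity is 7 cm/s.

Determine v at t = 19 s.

Δv equals the area under the a-t graph; then v = v₀ + Δv.
0–3 s: ½(-6 + 7)(3) = 1.5 cm/s
3–5 s: ½(7 + 10)(2) = 17 cm/s
5–9 s: ½(10 + -11)(4) = -2 cm/s
9–14 s: ½(-11 + -5)(5) = -40 cm/s
14–19 s: ½(-5 + 12)(5) = 17.5 cm/s
Δv = -6 cm/s, so v(19) = 7 + (-6) = 1 cm/s.

1 cm/s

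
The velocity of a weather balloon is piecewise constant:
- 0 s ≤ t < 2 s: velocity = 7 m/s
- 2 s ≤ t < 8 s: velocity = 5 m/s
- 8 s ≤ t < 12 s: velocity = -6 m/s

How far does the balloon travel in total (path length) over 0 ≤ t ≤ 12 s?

Total distance travelled is ∫|v| dt — sum the magnitudes of each area piece.
0–2 s: |7| × 2 = 14 m
2–8 s: |5| × 6 = 30 m
8–12 s: |-6| × 4 = 24 m
Total distance = 68 m

68 m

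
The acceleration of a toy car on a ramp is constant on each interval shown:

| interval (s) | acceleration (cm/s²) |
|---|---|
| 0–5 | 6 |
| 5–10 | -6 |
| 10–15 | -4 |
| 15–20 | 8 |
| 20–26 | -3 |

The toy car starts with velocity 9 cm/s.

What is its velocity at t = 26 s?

11 cm/s

Δv equals the area under the a-t graph; then v = v₀ + Δv.
0–5 s: 6 × 5 = 30 cm/s
5–10 s: -6 × 5 = -30 cm/s
10–15 s: -4 × 5 = -20 cm/s
15–20 s: 8 × 5 = 40 cm/s
20–26 s: -3 × 6 = -18 cm/s
Δv = 2 cm/s, so v(26) = 9 + (2) = 11 cm/s.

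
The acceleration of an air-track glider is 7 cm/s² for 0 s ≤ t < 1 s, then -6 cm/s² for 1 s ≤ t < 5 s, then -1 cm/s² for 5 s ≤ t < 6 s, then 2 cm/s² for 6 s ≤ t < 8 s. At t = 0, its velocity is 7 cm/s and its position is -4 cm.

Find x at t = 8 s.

On each constant-a segment, Δv = aΔt and Δx = v₀Δt + ½aΔt²; chain segment to segment.
0–1 s: v starts 7 cm/s; Δx = 7·1 + ½·7·1² = 10.5 cm; v ends 14 cm/s.
1–5 s: v starts 14 cm/s; Δx = 14·4 + ½·-6·4² = 8 cm; v ends -10 cm/s.
5–6 s: v starts -10 cm/s; Δx = -10·1 + ½·-1·1² = -10.5 cm; v ends -11 cm/s.
6–8 s: v starts -11 cm/s; Δx = -11·2 + ½·2·2² = -18 cm; v ends -7 cm/s.
x(8) = -4 + Σ Δx = -14 cm.

-14 cm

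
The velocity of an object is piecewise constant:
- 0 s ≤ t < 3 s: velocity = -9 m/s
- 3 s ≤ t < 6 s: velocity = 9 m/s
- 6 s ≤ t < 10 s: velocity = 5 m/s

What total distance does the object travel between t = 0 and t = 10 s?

74 m

Total distance travelled is ∫|v| dt — sum the magnitudes of each area piece.
0–3 s: |-9| × 3 = 27 m
3–6 s: |9| × 3 = 27 m
6–10 s: |5| × 4 = 20 m
Total distance = 74 m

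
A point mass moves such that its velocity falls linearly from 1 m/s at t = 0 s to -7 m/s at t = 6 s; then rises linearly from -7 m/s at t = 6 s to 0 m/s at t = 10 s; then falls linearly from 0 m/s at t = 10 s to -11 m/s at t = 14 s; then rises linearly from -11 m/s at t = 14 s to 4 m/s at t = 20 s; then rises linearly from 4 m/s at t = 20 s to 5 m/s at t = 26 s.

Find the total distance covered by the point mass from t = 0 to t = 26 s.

Distance (not displacement) is the total path length: add the absolute areas under v-t.
0–6 s: v = 0 at t = 0.75 s; triangle areas 0.375 + 18.375 = 18.75 m
6–10 s: |½(-7 + 0)(4)| = 14 m
10–14 s: |½(0 + -11)(4)| = 22 m
14–20 s: v = 0 at t = 18.4 s; triangle areas 24.2 + 3.2 = 27.4 m
20–26 s: |½(4 + 5)(6)| = 27 m
Total distance = 109.15 m

109.15 m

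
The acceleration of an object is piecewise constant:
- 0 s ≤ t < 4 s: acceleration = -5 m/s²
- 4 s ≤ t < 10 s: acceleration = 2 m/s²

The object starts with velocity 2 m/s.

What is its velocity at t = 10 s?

-6 m/s

Δv equals the area under the a-t graph; then v = v₀ + Δv.
0–4 s: -5 × 4 = -20 m/s
4–10 s: 2 × 6 = 12 m/s
Δv = -8 m/s, so v(10) = 2 + (-8) = -6 m/s.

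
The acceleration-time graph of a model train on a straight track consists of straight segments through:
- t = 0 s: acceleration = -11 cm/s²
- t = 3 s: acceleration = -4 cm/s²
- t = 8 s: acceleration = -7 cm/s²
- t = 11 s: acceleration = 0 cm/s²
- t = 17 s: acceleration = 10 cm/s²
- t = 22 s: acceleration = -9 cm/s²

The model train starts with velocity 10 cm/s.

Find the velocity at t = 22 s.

Δv equals the area under the a-t graph; then v = v₀ + Δv.
0–3 s: ½(-11 + -4)(3) = -22.5 cm/s
3–8 s: ½(-4 + -7)(5) = -27.5 cm/s
8–11 s: ½(-7 + 0)(3) = -10.5 cm/s
11–17 s: ½(0 + 10)(6) = 30 cm/s
17–22 s: ½(10 + -9)(5) = 2.5 cm/s
Δv = -28 cm/s, so v(22) = 10 + (-28) = -18 cm/s.

-18 cm/s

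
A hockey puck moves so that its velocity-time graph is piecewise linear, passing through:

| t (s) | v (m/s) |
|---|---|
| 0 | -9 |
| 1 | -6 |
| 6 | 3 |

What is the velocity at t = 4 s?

-0.6 m/s

On 1–6 s the graph is linear from -6 to 3 m/s: v(4) = -6 + (3 − -6)·(4 − 1)/(6 − 1) = -0.6 m/s.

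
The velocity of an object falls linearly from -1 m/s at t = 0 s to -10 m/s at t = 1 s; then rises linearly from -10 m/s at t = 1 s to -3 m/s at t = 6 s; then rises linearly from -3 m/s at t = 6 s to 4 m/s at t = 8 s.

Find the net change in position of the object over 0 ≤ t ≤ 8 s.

Net displacement equals the area under the velocity-time graph (areas below the axis count negative).
0–1 s: ½(-1 + -10)(1) = -5.5 m
1–6 s: ½(-10 + -3)(5) = -32.5 m
6–8 s: ½(-3 + 4)(2) = 1 m
Net displacement = -37 m

-37 m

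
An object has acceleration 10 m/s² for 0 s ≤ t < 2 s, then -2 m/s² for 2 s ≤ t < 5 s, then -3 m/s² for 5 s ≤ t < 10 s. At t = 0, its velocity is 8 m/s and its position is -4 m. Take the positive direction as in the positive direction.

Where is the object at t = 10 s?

On each constant-a segment, Δv = aΔt and Δx = v₀Δt + ½aΔt²; chain segment to segment.
0–2 s: v starts 8 m/s; Δx = 8·2 + ½·10·2² = 36 m; v ends 28 m/s.
2–5 s: v starts 28 m/s; Δx = 28·3 + ½·-2·3² = 75 m; v ends 22 m/s.
5–10 s: v starts 22 m/s; Δx = 22·5 + ½·-3·5² = 72.5 m; v ends 7 m/s.
x(10) = -4 + Σ Δx = 179.5 m.

179.5 m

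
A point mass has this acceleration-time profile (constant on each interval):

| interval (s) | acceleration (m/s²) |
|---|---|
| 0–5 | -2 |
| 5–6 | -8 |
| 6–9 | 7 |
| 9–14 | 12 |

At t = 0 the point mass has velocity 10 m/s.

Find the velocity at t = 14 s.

Δv equals the area under the a-t graph; then v = v₀ + Δv.
0–5 s: -2 × 5 = -10 m/s
5–6 s: -8 × 1 = -8 m/s
6–9 s: 7 × 3 = 21 m/s
9–14 s: 12 × 5 = 60 m/s
Δv = 63 m/s, so v(14) = 10 + (63) = 73 m/s.

73 m/s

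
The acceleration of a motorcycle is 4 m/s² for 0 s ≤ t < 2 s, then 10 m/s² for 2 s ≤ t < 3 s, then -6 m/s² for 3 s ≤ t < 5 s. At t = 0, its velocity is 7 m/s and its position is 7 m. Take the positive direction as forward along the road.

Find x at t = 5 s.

87 m

On each constant-a segment, Δv = aΔt and Δx = v₀Δt + ½aΔt²; chain segment to segment.
0–2 s: v starts 7 m/s; Δx = 7·2 + ½·4·2² = 22 m; v ends 15 m/s.
2–3 s: v starts 15 m/s; Δx = 15·1 + ½·10·1² = 20 m; v ends 25 m/s.
3–5 s: v starts 25 m/s; Δx = 25·2 + ½·-6·2² = 38 m; v ends 13 m/s.
x(5) = 7 + Σ Δx = 87 m.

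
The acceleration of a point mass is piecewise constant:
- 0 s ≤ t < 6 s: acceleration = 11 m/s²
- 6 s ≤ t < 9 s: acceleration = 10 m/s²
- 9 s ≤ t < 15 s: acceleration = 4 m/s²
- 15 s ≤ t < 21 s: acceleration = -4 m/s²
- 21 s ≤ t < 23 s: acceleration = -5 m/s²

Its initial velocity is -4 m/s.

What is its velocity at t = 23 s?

82 m/s

Δv equals the area under the a-t graph; then v = v₀ + Δv.
0–6 s: 11 × 6 = 66 m/s
6–9 s: 10 × 3 = 30 m/s
9–15 s: 4 × 6 = 24 m/s
15–21 s: -4 × 6 = -24 m/s
21–23 s: -5 × 2 = -10 m/s
Δv = 86 m/s, so v(23) = -4 + (86) = 82 m/s.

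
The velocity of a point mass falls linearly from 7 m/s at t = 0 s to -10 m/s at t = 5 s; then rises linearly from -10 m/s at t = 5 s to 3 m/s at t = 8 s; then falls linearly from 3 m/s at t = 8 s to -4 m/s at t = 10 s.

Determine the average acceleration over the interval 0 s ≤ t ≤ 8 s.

Average acceleration = Δv/Δt = (3 − 7)/(8 − 0) = -0.5 m/s².

-0.5 m/s²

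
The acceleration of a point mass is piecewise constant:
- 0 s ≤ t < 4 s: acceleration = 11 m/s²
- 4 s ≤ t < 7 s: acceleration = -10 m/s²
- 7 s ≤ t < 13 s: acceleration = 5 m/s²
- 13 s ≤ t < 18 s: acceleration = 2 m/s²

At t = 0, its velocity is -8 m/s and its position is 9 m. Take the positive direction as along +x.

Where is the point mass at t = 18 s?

459 m

On each constant-a segment, Δv = aΔt and Δx = v₀Δt + ½aΔt²; chain segment to segment.
0–4 s: v starts -8 m/s; Δx = -8·4 + ½·11·4² = 56 m; v ends 36 m/s.
4–7 s: v starts 36 m/s; Δx = 36·3 + ½·-10·3² = 63 m; v ends 6 m/s.
7–13 s: v starts 6 m/s; Δx = 6·6 + ½·5·6² = 126 m; v ends 36 m/s.
13–18 s: v starts 36 m/s; Δx = 36·5 + ½·2·5² = 205 m; v ends 46 m/s.
x(18) = 9 + Σ Δx = 459 m.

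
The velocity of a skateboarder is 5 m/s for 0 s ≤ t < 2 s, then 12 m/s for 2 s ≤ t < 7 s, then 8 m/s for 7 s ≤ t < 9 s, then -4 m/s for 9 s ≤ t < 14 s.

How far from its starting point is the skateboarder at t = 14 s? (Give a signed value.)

Net displacement equals the area under the velocity-time graph (areas below the axis count negative).
0–2 s: 5 × 2 = 10 m
2–7 s: 12 × 5 = 60 m
7–9 s: 8 × 2 = 16 m
9–14 s: -4 × 5 = -20 m
Net displacement = 66 m

66 m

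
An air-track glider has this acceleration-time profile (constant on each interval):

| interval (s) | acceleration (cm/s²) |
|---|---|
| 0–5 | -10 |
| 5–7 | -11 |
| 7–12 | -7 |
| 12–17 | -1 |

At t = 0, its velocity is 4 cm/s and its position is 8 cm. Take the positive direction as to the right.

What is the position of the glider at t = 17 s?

On each constant-a segment, Δv = aΔt and Δx = v₀Δt + ½aΔt²; chain segment to segment.
0–5 s: v starts 4 cm/s; Δx = 4·5 + ½·-10·5² = -105 cm; v ends -46 cm/s.
5–7 s: v starts -46 cm/s; Δx = -46·2 + ½·-11·2² = -114 cm; v ends -68 cm/s.
7–12 s: v starts -68 cm/s; Δx = -68·5 + ½·-7·5² = -427.5 cm; v ends -103 cm/s.
12–17 s: v starts -103 cm/s; Δx = -103·5 + ½·-1·5² = -527.5 cm; v ends -108 cm/s.
x(17) = 8 + Σ Δx = -1166 cm.

-1166 cm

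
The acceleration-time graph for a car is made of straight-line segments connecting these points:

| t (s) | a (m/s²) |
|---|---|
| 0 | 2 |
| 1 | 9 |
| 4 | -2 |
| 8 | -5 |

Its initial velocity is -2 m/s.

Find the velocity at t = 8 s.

Δv equals the area under the a-t graph; then v = v₀ + Δv.
0–1 s: ½(2 + 9)(1) = 5.5 m/s
1–4 s: ½(9 + -2)(3) = 10.5 m/s
4–8 s: ½(-2 + -5)(4) = -14 m/s
Δv = 2 m/s, so v(8) = -2 + (2) = 0 m/s.

0 m/s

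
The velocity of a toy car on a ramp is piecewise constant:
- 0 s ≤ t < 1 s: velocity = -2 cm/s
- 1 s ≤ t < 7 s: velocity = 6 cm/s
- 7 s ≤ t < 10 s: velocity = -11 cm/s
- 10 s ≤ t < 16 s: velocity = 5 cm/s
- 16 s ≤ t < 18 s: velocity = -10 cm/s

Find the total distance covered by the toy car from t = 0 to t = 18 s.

121 cm

Total distance travelled is ∫|v| dt — sum the magnitudes of each area piece.
0–1 s: |-2| × 1 = 2 cm
1–7 s: |6| × 6 = 36 cm
7–10 s: |-11| × 3 = 33 cm
10–16 s: |5| × 6 = 30 cm
16–18 s: |-10| × 2 = 20 cm
Total distance = 121 cm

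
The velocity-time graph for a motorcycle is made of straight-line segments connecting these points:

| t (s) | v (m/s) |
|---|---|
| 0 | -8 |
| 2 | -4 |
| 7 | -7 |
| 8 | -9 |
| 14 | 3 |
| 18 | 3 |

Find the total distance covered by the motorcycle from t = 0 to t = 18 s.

82 m

Total distance travelled is ∫|v| dt — sum the magnitudes of each area piece.
0–2 s: |½(-8 + -4)(2)| = 12 m
2–7 s: |½(-4 + -7)(5)| = 27.5 m
7–8 s: |½(-7 + -9)(1)| = 8 m
8–14 s: v = 0 at t = 12.5 s; triangle areas 20.25 + 2.25 = 22.5 m
14–18 s: |3| × 4 = 12 m
Total distance = 82 m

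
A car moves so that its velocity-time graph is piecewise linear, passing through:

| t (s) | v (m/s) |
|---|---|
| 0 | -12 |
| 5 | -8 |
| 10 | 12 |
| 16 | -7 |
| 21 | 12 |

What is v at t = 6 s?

-4 m/s

On 5–10 s the graph is linear from -8 to 12 m/s: v(6) = -8 + (12 − -8)·(6 − 5)/(10 − 5) = -4 m/s.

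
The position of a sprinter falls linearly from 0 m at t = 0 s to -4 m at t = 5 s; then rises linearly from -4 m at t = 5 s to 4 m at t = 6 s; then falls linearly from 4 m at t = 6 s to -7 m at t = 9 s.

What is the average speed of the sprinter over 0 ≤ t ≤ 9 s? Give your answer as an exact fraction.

Average speed = (total path length)/(elapsed time); on a piecewise-linear x-t graph the path length is Σ|Δx|.
0–5 s: |Δx| = |-4 − 0| = 4 m
5–6 s: |Δx| = |4 − -4| = 8 m
6–9 s: |Δx| = |-7 − 4| = 11 m
Total path = 23 m; average speed = 23/9 = 23/9 m/s.

23/9 m/s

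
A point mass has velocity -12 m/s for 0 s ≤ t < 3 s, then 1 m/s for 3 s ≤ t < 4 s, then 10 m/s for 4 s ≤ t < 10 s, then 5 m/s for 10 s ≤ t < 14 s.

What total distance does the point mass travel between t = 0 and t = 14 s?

Distance (not displacement) is the total path length: add the absolute areas under v-t.
0–3 s: |-12| × 3 = 36 m
3–4 s: |1| × 1 = 1 m
4–10 s: |10| × 6 = 60 m
10–14 s: |5| × 4 = 20 m
Total distance = 117 m

117 m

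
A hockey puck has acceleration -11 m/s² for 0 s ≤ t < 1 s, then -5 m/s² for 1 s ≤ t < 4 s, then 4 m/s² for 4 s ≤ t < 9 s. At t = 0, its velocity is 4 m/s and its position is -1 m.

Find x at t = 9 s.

-106 m

On each constant-a segment, Δv = aΔt and Δx = v₀Δt + ½aΔt²; chain segment to segment.
0–1 s: v starts 4 m/s; Δx = 4·1 + ½·-11·1² = -1.5 m; v ends -7 m/s.
1–4 s: v starts -7 m/s; Δx = -7·3 + ½·-5·3² = -43.5 m; v ends -22 m/s.
4–9 s: v starts -22 m/s; Δx = -22·5 + ½·4·5² = -60 m; v ends -2 m/s.
x(9) = -1 + Σ Δx = -106 m.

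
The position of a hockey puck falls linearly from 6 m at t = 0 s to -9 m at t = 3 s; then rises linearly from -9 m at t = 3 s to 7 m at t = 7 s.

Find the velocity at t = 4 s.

Velocity is the slope of the x-t graph on 3–7 s: (7 − -9)/(7 − 3) = 4 m/s.

4 m/s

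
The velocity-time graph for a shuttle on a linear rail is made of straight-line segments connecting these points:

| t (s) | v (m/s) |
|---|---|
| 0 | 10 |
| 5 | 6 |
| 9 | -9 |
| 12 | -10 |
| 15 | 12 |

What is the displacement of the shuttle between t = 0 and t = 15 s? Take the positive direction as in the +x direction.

Net displacement equals the area under the velocity-time graph (areas below the axis count negative).
0–5 s: ½(10 + 6)(5) = 40 m
5–9 s: ½(6 + -9)(4) = -6 m
9–12 s: ½(-9 + -10)(3) = -28.5 m
12–15 s: ½(-10 + 12)(3) = 3 m
Net displacement = 8.5 m

8.5 m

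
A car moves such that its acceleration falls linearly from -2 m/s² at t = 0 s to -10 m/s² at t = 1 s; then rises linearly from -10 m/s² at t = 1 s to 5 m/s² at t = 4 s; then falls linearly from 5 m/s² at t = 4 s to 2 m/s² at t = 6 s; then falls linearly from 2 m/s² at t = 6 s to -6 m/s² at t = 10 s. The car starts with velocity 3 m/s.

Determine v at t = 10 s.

-11.5 m/s

Δv equals the area under the a-t graph; then v = v₀ + Δv.
0–1 s: ½(-2 + -10)(1) = -6 m/s
1–4 s: ½(-10 + 5)(3) = -7.5 m/s
4–6 s: ½(5 + 2)(2) = 7 m/s
6–10 s: ½(2 + -6)(4) = -8 m/s
Δv = -14.5 m/s, so v(10) = 3 + (-14.5) = -11.5 m/s.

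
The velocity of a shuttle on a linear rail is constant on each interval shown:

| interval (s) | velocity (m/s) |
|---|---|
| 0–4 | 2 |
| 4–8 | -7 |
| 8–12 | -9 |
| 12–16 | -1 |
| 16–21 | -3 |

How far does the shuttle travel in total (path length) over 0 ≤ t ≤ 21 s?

Total distance travelled is ∫|v| dt — sum the magnitudes of each area piece.
0–4 s: |2| × 4 = 8 m
4–8 s: |-7| × 4 = 28 m
8–12 s: |-9| × 4 = 36 m
12–16 s: |-1| × 4 = 4 m
16–21 s: |-3| × 5 = 15 m
Total distance = 91 m

91 m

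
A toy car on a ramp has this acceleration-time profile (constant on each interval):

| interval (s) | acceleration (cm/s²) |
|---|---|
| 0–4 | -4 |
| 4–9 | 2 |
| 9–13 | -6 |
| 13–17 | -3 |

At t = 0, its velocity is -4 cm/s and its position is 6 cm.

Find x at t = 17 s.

-365 cm

On each constant-a segment, Δv = aΔt and Δx = v₀Δt + ½aΔt²; chain segment to segment.
0–4 s: v starts -4 cm/s; Δx = -4·4 + ½·-4·4² = -48 cm; v ends -20 cm/s.
4–9 s: v starts -20 cm/s; Δx = -20·5 + ½·2·5² = -75 cm; v ends -10 cm/s.
9–13 s: v starts -10 cm/s; Δx = -10·4 + ½·-6·4² = -88 cm; v ends -34 cm/s.
13–17 s: v starts -34 cm/s; Δx = -34·4 + ½·-3·4² = -160 cm; v ends -46 cm/s.
x(17) = 6 + Σ Δx = -365 cm.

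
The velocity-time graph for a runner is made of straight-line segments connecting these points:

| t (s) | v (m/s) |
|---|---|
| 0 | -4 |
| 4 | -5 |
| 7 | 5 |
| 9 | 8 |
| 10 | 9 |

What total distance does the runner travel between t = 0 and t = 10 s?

Distance (not displacement) is the total path length: add the absolute areas under v-t.
0–4 s: |½(-4 + -5)(4)| = 18 m
4–7 s: v = 0 at t = 5.5 s; triangle areas 3.75 + 3.75 = 7.5 m
7–9 s: |½(5 + 8)(2)| = 13 m
9–10 s: |½(8 + 9)(1)| = 8.5 m
Total distance = 47 m

47 m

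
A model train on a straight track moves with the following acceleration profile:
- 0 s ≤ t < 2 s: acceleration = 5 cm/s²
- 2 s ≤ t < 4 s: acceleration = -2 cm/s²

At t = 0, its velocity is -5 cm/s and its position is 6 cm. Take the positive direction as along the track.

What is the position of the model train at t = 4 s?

On each constant-a segment, Δv = aΔt and Δx = v₀Δt + ½aΔt²; chain segment to segment.
0–2 s: v starts -5 cm/s; Δx = -5·2 + ½·5·2² = 0 cm; v ends 5 cm/s.
2–4 s: v starts 5 cm/s; Δx = 5·2 + ½·-2·2² = 6 cm; v ends 1 cm/s.
x(4) = 6 + Σ Δx = 12 cm.

12 cm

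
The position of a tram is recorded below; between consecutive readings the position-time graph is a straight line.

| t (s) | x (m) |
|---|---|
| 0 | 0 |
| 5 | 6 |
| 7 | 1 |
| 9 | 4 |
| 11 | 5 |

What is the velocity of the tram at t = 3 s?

1.2 m/s

Velocity is the slope of the x-t graph on 0–5 s: (6 − 0)/(5 − 0) = 1.2 m/s.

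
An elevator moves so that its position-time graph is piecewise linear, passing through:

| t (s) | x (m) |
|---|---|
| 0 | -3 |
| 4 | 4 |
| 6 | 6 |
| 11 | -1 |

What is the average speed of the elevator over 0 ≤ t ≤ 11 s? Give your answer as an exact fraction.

Average speed = (total path length)/(elapsed time); on a piecewise-linear x-t graph the path length is Σ|Δx|.
0–4 s: |Δx| = |4 − -3| = 7 m
4–6 s: |Δx| = |6 − 4| = 2 m
6–11 s: |Δx| = |-1 − 6| = 7 m
Total path = 16 m; average speed = 16/11 = 16/11 m/s.

16/11 m/s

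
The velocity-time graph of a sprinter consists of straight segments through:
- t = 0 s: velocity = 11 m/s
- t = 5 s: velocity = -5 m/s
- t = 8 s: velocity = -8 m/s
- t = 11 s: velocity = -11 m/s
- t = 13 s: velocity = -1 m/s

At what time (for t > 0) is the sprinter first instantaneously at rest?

v changes sign on 0–5 s (from 11 to -5); the graph is linear there, so v = 0 at t = 0 + (-11)·(5 − 0)/(-5 − 11) = 3.4375 s.

t = 3.4375 s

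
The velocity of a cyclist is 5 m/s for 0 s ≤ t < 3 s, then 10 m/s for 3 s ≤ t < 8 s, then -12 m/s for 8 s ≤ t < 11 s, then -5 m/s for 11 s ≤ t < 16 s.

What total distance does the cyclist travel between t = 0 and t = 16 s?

126 m

Distance (not displacement) is the total path length: add the absolute areas under v-t.
0–3 s: |5| × 3 = 15 m
3–8 s: |10| × 5 = 50 m
8–11 s: |-12| × 3 = 36 m
11–16 s: |-5| × 5 = 25 m
Total distance = 126 m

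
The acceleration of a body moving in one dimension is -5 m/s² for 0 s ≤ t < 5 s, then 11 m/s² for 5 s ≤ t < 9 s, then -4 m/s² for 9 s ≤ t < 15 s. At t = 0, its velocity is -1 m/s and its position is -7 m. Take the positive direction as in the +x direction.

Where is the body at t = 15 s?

On each constant-a segment, Δv = aΔt and Δx = v₀Δt + ½aΔt²; chain segment to segment.
0–5 s: v starts -1 m/s; Δx = -1·5 + ½·-5·5² = -67.5 m; v ends -26 m/s.
5–9 s: v starts -26 m/s; Δx = -26·4 + ½·11·4² = -16 m; v ends 18 m/s.
9–15 s: v starts 18 m/s; Δx = 18·6 + ½·-4·6² = 36 m; v ends -6 m/s.
x(15) = -7 + Σ Δx = -54.5 m.

-54.5 m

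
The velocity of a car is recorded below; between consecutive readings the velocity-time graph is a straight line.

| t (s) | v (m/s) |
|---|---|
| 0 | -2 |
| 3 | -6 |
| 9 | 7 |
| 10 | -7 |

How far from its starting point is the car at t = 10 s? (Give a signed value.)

Displacement is the signed area under the v-t curve.
0–3 s: ½(-2 + -6)(3) = -12 m
3–9 s: ½(-6 + 7)(6) = 3 m
9–10 s: ½(7 + -7)(1) = 0 m
Net displacement = -9 m

-9 m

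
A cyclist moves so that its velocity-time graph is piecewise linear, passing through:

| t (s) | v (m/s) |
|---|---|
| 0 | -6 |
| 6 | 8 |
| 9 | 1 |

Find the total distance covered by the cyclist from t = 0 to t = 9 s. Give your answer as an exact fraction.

489/14 m

Total distance travelled is ∫|v| dt — sum the magnitudes of each area piece.
0–6 s: v = 0 at t = 18/7 s; triangle areas 54/7 + 96/7 = 150/7 m
6–9 s: |½(8 + 1)(3)| = 13.5 m
Total distance = 489/14 m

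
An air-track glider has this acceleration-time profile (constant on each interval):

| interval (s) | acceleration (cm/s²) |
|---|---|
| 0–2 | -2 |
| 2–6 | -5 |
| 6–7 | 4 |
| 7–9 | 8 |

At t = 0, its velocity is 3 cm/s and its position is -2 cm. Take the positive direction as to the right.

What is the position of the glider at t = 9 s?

-81 cm

On each constant-a segment, Δv = aΔt and Δx = v₀Δt + ½aΔt²; chain segment to segment.
0–2 s: v starts 3 cm/s; Δx = 3·2 + ½·-2·2² = 2 cm; v ends -1 cm/s.
2–6 s: v starts -1 cm/s; Δx = -1·4 + ½·-5·4² = -44 cm; v ends -21 cm/s.
6–7 s: v starts -21 cm/s; Δx = -21·1 + ½·4·1² = -19 cm; v ends -17 cm/s.
7–9 s: v starts -17 cm/s; Δx = -17·2 + ½·8·2² = -18 cm; v ends -1 cm/s.
x(9) = -2 + Σ Δx = -81 cm.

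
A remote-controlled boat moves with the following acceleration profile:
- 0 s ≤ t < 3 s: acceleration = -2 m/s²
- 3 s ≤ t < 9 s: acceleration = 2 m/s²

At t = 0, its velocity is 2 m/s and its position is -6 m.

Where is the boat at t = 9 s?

On each constant-a segment, Δv = aΔt and Δx = v₀Δt + ½aΔt²; chain segment to segment.
0–3 s: v starts 2 m/s; Δx = 2·3 + ½·-2·3² = -3 m; v ends -4 m/s.
3–9 s: v starts -4 m/s; Δx = -4·6 + ½·2·6² = 12 m; v ends 8 m/s.
x(9) = -6 + Σ Δx = 3 m.

3 m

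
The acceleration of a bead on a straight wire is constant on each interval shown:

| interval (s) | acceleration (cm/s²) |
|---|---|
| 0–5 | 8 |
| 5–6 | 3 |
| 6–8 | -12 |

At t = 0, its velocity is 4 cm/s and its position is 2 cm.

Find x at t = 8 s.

On each constant-a segment, Δv = aΔt and Δx = v₀Δt + ½aΔt²; chain segment to segment.
0–5 s: v starts 4 cm/s; Δx = 4·5 + ½·8·5² = 120 cm; v ends 44 cm/s.
5–6 s: v starts 44 cm/s; Δx = 44·1 + ½·3·1² = 45.5 cm; v ends 47 cm/s.
6–8 s: v starts 47 cm/s; Δx = 47·2 + ½·-12·2² = 70 cm; v ends 23 cm/s.
x(8) = 2 + Σ Δx = 237.5 cm.

237.5 cm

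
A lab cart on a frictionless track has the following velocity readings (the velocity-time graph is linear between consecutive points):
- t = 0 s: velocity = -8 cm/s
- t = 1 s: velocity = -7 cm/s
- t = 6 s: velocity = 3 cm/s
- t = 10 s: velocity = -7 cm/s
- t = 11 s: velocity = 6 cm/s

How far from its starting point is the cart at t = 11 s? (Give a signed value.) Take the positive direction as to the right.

Displacement is the signed area under the v-t curve.
0–1 s: ½(-8 + -7)(1) = -7.5 cm
1–6 s: ½(-7 + 3)(5) = -10 cm
6–10 s: ½(3 + -7)(4) = -8 cm
10–11 s: ½(-7 + 6)(1) = -0.5 cm
Net displacement = -26 cm

-26 cm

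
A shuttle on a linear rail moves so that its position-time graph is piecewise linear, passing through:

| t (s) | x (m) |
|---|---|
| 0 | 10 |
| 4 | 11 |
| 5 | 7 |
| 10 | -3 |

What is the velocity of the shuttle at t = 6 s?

Velocity is the slope of the x-t graph on 5–10 s: (-3 − 7)/(10 − 5) = -2 m/s.

-2 m/s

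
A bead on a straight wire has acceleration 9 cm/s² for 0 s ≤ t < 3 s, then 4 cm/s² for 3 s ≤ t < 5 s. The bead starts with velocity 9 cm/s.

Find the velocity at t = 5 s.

44 cm/s

Δv equals the area under the a-t graph; then v = v₀ + Δv.
0–3 s: 9 × 3 = 27 cm/s
3–5 s: 4 × 2 = 8 cm/s
Δv = 35 cm/s, so v(5) = 9 + (35) = 44 cm/s.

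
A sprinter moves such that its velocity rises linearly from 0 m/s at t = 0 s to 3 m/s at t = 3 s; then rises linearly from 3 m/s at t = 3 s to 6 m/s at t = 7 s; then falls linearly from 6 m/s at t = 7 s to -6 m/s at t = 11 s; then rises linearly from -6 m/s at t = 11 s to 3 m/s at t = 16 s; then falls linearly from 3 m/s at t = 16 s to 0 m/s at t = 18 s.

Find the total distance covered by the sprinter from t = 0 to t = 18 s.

50 m

Total distance travelled is ∫|v| dt — sum the magnitudes of each area piece.
0–3 s: |½(0 + 3)(3)| = 4.5 m
3–7 s: |½(3 + 6)(4)| = 18 m
7–11 s: v = 0 at t = 9 s; triangle areas 6 + 6 = 12 m
11–16 s: v = 0 at t = 43/3 s; triangle areas 10 + 2.5 = 12.5 m
16–18 s: |½(3 + 0)(2)| = 3 m
Total distance = 50 m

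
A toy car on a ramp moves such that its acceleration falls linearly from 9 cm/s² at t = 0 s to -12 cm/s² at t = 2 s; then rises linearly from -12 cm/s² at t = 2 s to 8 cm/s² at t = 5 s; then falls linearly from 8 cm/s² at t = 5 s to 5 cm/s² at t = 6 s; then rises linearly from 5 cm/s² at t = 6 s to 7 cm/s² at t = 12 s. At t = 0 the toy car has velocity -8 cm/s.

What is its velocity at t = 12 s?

25.5 cm/s

Δv equals the area under the a-t graph; then v = v₀ + Δv.
0–2 s: ½(9 + -12)(2) = -3 cm/s
2–5 s: ½(-12 + 8)(3) = -6 cm/s
5–6 s: ½(8 + 5)(1) = 6.5 cm/s
6–12 s: ½(5 + 7)(6) = 36 cm/s
Δv = 33.5 cm/s, so v(12) = -8 + (33.5) = 25.5 cm/s.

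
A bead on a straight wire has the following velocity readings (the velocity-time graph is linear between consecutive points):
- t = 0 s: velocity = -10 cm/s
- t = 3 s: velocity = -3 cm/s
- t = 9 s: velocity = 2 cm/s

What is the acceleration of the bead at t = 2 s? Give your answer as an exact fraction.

Acceleration is the slope of the v-t graph on 0–3 s: (-3 − -10)/(3 − 0) = 7/3 cm/s².

7/3 cm/s²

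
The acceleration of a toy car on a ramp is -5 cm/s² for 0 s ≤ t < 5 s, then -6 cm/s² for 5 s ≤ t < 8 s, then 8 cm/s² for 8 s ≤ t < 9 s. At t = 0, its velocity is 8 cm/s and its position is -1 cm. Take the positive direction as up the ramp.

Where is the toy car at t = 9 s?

On each constant-a segment, Δv = aΔt and Δx = v₀Δt + ½aΔt²; chain segment to segment.
0–5 s: v starts 8 cm/s; Δx = 8·5 + ½·-5·5² = -22.5 cm; v ends -17 cm/s.
5–8 s: v starts -17 cm/s; Δx = -17·3 + ½·-6·3² = -78 cm; v ends -35 cm/s.
8–9 s: v starts -35 cm/s; Δx = -35·1 + ½·8·1² = -31 cm; v ends -27 cm/s.
x(9) = -1 + Σ Δx = -132.5 cm.

-132.5 cm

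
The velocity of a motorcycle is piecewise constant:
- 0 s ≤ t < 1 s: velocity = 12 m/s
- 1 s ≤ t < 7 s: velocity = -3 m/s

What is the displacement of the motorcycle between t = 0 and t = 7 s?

-6 m

Net displacement equals the area under the velocity-time graph (areas below the axis count negative).
0–1 s: 12 × 1 = 12 m
1–7 s: -3 × 6 = -18 m
Net displacement = -6 m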